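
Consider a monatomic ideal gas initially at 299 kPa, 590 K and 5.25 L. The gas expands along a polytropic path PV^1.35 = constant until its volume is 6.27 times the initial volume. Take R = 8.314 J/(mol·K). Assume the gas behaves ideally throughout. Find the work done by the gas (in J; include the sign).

2130 J

n = P₁V₁/(RT₁) = 299×5.25/(8.314×590) = 0.320 mol.
Polytropic n=1.35: T₂ = T₁(V₁/V₂)^(n−1) = 590×(0.159)^0.35 = 310 K; P₂ = P₁(V₁/V₂)^n = 25.1 kPa.
W = (P₁V₁−P₂V₂)/(n−1) = (299×5.25−25.1×32.9)/0.35 = 2130 J.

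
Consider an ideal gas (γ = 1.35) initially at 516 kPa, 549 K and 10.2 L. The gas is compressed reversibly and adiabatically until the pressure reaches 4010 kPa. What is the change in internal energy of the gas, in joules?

n = P₁V₁/(RT₁) = 516×10.2/(8.314×549) = 1.15 mol.
Adiabatic: T₂/T₁ = (P₂/P₁)^((γ−1)/γ) ⇒ T₂ = 549×(7.77)^0.259 = 934 K; V₂ = 2.23 L.
For an ideal gas ΔU = nCvΔT with Cv = R/(γ−1) = 23.8 J/(mol·K).
ΔU = 1.15×23.8×(934−549) = 10600 J.

10600 J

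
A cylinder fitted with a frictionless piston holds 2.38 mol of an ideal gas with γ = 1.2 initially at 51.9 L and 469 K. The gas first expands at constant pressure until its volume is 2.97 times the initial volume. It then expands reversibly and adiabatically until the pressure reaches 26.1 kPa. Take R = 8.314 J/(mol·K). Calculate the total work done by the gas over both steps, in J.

56100 J

P₁ = nRT₁/V₁ = 2.38×8.314×469/51.9 = 179 kPa.
Step 1 — Isobaric: P stays 179 kPa; V/T = const ⇒ T₂ = 1390 K, V₂ = 154 L.
W = PΔV = 179×(154−51.9) kPa·L = 18300 J.
ΔU = nCvΔT = 2.38×41.6×(1390−469) = 91400 J.
Q = ΔU + W = nCpΔT = 110000 J.
State after step 1: P = 179 kPa, V = 154 L, T = 1390 K.
Step 2 — Adiabatic: T₂/T₁ = (P₂/P₁)^((γ−1)/γ) ⇒ T₂ = 1390×(0.146)^0.167 = 1010 K; V₂ = 766 L.
ΔU = nCvΔT = 2.38×41.6×(1010−1390) = -37800 J.
Q = 0 for an adiabatic process, so W = −ΔU = 37800 J.
Net over both steps: W = 56100 J, Q = 110000 J, ΔU = 53600 J.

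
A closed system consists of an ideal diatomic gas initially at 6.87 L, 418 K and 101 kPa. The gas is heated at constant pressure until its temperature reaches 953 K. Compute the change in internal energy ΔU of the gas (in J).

n = P₁V₁/(RT₁) = 101×6.87/(8.314×418) = 0.200 mol.
Isobaric: P stays 101 kPa; V/T = const ⇒ T₂ = 953 K, V₂ = 15.7 L.
For an ideal gas ΔU = nCvΔT with Cv = (5/2)R = 20.8 J/(mol·K).
ΔU = 0.200×20.8×(953−418) = 2220 J.

2220 J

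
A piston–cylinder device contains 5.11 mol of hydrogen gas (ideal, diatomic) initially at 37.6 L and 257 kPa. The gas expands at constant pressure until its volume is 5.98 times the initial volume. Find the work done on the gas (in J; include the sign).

-48100 J

T₁ = P₁V₁/(nR) = 257×37.6/(5.11×8.314) = 227 K.
Isobaric: P stays 257 kPa; V/T = const ⇒ T₂ = 1360 K, V₂ = 225 L.
W = PΔV = 257×(225−37.6) kPa·L = 48100 J.
Work done on the gas = −W_by = -48100 J.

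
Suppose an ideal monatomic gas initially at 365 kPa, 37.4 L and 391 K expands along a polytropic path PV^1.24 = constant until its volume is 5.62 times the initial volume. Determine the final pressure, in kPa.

42.9 kPa

Polytropic n=1.24: T₂ = T₁(V₁/V₂)^(n−1) = 391×(0.178)^0.24 = 258 K; P₂ = P₁(V₁/V₂)^n = 42.9 kPa.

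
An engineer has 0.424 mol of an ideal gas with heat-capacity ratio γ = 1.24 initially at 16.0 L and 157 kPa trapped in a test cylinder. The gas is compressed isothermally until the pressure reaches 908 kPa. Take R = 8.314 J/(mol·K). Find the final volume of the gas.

T₁ = P₁V₁/(nR) = 157×16.0/(0.424×8.314) = 713 K.
Isothermal: T stays 713 K; PV = const ⇒ V₂ = 2.77 L, P₂ = 908 kPa.

2.77 L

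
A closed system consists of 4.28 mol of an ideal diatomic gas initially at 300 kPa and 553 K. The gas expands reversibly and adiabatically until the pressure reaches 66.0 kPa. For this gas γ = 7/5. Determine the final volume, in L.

193 L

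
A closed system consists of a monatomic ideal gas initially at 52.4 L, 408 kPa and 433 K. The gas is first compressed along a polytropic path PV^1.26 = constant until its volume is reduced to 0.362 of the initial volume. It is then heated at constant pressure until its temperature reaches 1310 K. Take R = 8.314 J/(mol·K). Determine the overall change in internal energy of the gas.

n = P₁V₁/(RT₁) = 408×52.4/(8.314×433) = 5.94 mol.
Step 1 — Polytropic n=1.26: T₂ = T₁(V₁/V₂)^(n−1) = 433×(2.76)^0.26 = 564 K; P₂ = P₁(V₁/V₂)^n = 1470 kPa.
W = (P₁V₁−P₂V₂)/(n−1) = (408×52.4−1470×19.0)/0.26 = -24900 J.
ΔU = nCvΔT = 5.94×12.5×(564−433) = 9700 J.
Q = ΔU + W = -15200 J.
State after step 1: P = 1470 kPa, V = 19.0 L, T = 564 K.
Step 2 — Isobaric: P stays 1470 kPa; V/T = const ⇒ T₂ = 1310 K, V₂ = 44.1 L.
W = PΔV = 1470×(44.1−19.0) kPa·L = 36800 J.
ΔU = nCvΔT = 5.94×12.5×(1310−564) = 55300 J.
Q = ΔU + W = nCpΔT = 92100 J.
Net over both steps: W = 12000 J, Q = 76900 J, ΔU = 65000 J.

65000 J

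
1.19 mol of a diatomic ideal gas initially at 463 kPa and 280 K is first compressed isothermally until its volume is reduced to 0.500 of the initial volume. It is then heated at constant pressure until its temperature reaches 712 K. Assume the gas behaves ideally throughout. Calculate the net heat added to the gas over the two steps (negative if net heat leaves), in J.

13000 J

V₁ = nRT₁/P₁ = 1.19×8.314×280/463 = 5.98 L.
Step 1 — Isothermal: T stays 280 K; PV = const ⇒ V₂ = 2.99 L, P₂ = 926 kPa.
ΔU = 0 (ideal gas, T constant).
W = nRT ln(V₂/V₁) = 1.19×8.314×280×ln(0.500) = -1920 J.
Q = ΔU + W = -1920 J.
State after step 1: P = 926 kPa, V = 2.99 L, T = 280 K.
Step 2 — Isobaric: P stays 926 kPa; V/T = const ⇒ T₂ = 712 K, V₂ = 7.61 L.
W = PΔV = 926×(7.61−2.99) kPa·L = 4270 J.
ΔU = nCvΔT = 1.19×20.8×(712−280) = 10700 J.
Q = ΔU + W = nCpΔT = 15000 J.
Net over both steps: W = 2350 J, Q = 13000 J, ΔU = 10700 J.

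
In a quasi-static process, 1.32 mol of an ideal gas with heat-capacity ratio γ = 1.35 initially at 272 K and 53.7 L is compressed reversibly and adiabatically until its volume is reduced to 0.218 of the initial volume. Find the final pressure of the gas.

435 kPa

P₁ = nRT₁/V₁ = 1.32×8.314×272/53.7 = 55.6 kPa.
Adiabatic: TV^(γ−1) = const ⇒ T₂ = 272×(4.59)^0.350 = 464 K; PV^γ = const ⇒ P₂ = 435 kPa.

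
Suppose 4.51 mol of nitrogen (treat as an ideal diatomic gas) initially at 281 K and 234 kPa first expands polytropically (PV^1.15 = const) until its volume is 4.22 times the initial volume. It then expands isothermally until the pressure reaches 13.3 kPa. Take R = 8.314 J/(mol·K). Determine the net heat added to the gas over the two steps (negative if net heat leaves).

18800 J

V₁ = nRT₁/P₁ = 4.51×8.314×281/234 = 45.0 L.
Step 1 — Polytropic n=1.15: T₂ = T₁(V₁/V₂)^(n−1) = 281×(0.237)^0.15 = 226 K; P₂ = P₁(V₁/V₂)^n = 44.7 kPa.
W = (P₁V₁−P₂V₂)/(n−1) = (234×45.0−44.7×190)/0.15 = 13600 J.
ΔU = nCvΔT = 4.51×20.8×(226−281) = -5120 J.
Q = ΔU + W = 8530 J.
State after step 1: P = 44.7 kPa, V = 190 L, T = 226 K.
Step 2 — Isothermal: T stays 226 K; PV = const ⇒ V₂ = 638 L, P₂ = 13.3 kPa.
ΔU = 0 (ideal gas, T constant).
W = nRT ln(V₂/V₁) = 4.51×8.314×226×ln(3.36) = 10300 J.
Q = ΔU + W = 10300 J.
Net over both steps: W = 23900 J, Q = 18800 J, ΔU = -5120 J.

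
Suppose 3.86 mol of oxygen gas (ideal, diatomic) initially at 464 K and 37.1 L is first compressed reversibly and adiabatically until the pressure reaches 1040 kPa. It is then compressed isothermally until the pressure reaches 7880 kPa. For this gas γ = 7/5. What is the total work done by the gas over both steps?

P₁ = nRT₁/V₁ = 3.86×8.314×464/37.1 = 401 kPa.
Step 1 — Adiabatic: T₂/T₁ = (P₂/P₁)^((γ−1)/γ) ⇒ T₂ = 464×(2.59)^0.286 = 609 K; V₂ = 18.8 L.
ΔU = nCvΔT = 3.86×20.8×(609−464) = 11600 J.
Q = 0 for an adiabatic process, so W = −ΔU = -11600 J.
State after step 1: P = 1040 kPa, V = 18.8 L, T = 609 K.
Step 2 — Isothermal: T stays 609 K; PV = const ⇒ V₂ = 2.48 L, P₂ = 7880 kPa.
ΔU = 0 (ideal gas, T constant).
W = nRT ln(V₂/V₁) = 3.86×8.314×609×ln(0.132) = -39600 J.
Q = ΔU + W = -39600 J.
Net over both steps: W = -51200 J, Q = -39600 J, ΔU = 11600 J.

-51200 J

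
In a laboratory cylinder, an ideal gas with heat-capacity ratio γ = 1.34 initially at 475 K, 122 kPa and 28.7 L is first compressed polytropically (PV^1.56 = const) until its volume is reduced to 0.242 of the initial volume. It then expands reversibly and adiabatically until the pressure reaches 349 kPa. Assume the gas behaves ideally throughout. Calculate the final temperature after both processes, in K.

783 K

n = P₁V₁/(RT₁) = 122×28.7/(8.314×475) = 0.887 mol.
Step 1 — Polytropic n=1.56: T₂ = T₁(V₁/V₂)^(n−1) = 475×(4.13)^0.56 = 1050 K; P₂ = P₁(V₁/V₂)^n = 1120 kPa.
W = (P₁V₁−P₂V₂)/(n−1) = (122×28.7−1120×6.95)/0.56 = -7590 J.
ΔU = nCvΔT = 0.887×24.5×(1050−475) = 12500 J.
Q = ΔU + W = 4910 J.
State after step 1: P = 1120 kPa, V = 6.95 L, T = 1050 K.
Step 2 — Adiabatic: T₂/T₁ = (P₂/P₁)^((γ−1)/γ) ⇒ T₂ = 1050×(0.313)^0.254 = 783 K; V₂ = 16.5 L.
ΔU = nCvΔT = 0.887×24.5×(783−1050) = -5820 J.
Q = 0 for an adiabatic process, so W = −ΔU = 5820 J.
Net over both steps: W = -1770 J, Q = 4910 J, ΔU = 6670 J.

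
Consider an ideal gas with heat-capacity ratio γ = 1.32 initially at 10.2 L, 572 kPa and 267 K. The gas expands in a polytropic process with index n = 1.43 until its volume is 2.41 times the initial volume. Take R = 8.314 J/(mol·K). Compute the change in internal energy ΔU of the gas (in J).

-5740 J

n = P₁V₁/(RT₁) = 572×10.2/(8.314×267) = 2.63 mol.
Polytropic n=1.43: T₂ = T₁(V₁/V₂)^(n−1) = 267×(0.415)^0.43 = 183 K; P₂ = P₁(V₁/V₂)^n = 163 kPa.
For an ideal gas ΔU = nCvΔT with Cv = R/(γ−1) = 26.0 J/(mol·K).
ΔU = 2.63×26.0×(183−267) = -5740 J.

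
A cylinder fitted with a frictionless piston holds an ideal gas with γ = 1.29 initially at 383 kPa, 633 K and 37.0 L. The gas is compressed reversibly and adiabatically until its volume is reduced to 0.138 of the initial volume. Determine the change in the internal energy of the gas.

n = P₁V₁/(RT₁) = 383×37.0/(8.314×633) = 2.69 mol.
Adiabatic: TV^(γ−1) = const ⇒ T₂ = 633×(7.25)^0.290 = 1120 K; PV^γ = const ⇒ P₂ = 4930 kPa.
For an ideal gas ΔU = nCvΔT with Cv = R/(γ−1) = 28.7 J/(mol·K).
ΔU = 2.69×28.7×(1120−633) = 37900 J.

37900 J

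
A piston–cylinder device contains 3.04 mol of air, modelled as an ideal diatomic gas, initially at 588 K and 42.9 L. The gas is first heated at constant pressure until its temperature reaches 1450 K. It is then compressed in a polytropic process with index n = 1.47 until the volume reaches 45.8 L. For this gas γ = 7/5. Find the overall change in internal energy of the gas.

98600 J

P₁ = nRT₁/V₁ = 3.04×8.314×588/42.9 = 346 kPa.
Step 1 — Isobaric: P stays 346 kPa; V/T = const ⇒ T₂ = 1450 K, V₂ = 106 L.
W = PΔV = 346×(106−42.9) kPa·L = 21800 J.
ΔU = nCvΔT = 3.04×20.8×(1450−588) = 54500 J.
Q = ΔU + W = nCpΔT = 76300 J.
State after step 1: P = 346 kPa, V = 106 L, T = 1450 K.
Step 2 — Polytropic n=1.47: T₂ = T₁(V₁/V₂)^(n−1) = 1450×(2.31)^0.47 = 2150 K; P₂ = P₁(V₁/V₂)^n = 1190 kPa.
W = (P₁V₁−P₂V₂)/(n−1) = (346×106−1190×45.8)/0.47 = -37600 J.
ΔU = nCvΔT = 3.04×20.8×(2150−1450) = 44200 J.
Q = ΔU + W = 6580 J.
Net over both steps: W = -15800 J, Q = 82800 J, ΔU = 98600 J.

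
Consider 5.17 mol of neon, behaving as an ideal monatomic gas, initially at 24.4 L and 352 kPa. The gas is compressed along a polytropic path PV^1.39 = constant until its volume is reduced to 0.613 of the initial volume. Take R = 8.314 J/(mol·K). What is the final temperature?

242 K

T₁ = P₁V₁/(nR) = 352×24.4/(5.17×8.314) = 200 K.
Polytropic n=1.39: T₂ = T₁(V₁/V₂)^(n−1) = 200×(1.63)^0.39 = 242 K; P₂ = P₁(V₁/V₂)^n = 695 kPa.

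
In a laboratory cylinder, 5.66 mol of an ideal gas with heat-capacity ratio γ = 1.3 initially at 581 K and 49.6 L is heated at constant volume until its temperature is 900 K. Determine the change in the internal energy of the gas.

P₁ = nRT₁/V₁ = 5.66×8.314×581/49.6 = 551 kPa.
Isochoric: V stays 49.6 L; P/T = const ⇒ T₂ = 900 K, P₂ = 854 kPa.
For an ideal gas ΔU = nCvΔT with Cv = R/(γ−1) = 27.7 J/(mol·K).
ΔU = 5.66×27.7×(900−581) = 50000 J.

50000 J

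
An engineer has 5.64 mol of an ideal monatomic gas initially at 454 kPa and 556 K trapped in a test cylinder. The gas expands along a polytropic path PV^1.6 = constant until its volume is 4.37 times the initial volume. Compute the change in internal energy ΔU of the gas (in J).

V₁ = nRT₁/P₁ = 5.64×8.314×556/454 = 57.4 L.
Polytropic n=1.6: T₂ = T₁(V₁/V₂)^(n−1) = 556×(0.229)^0.60 = 230 K; P₂ = P₁(V₁/V₂)^n = 42.9 kPa.
For an ideal gas ΔU = nCvΔT with Cv = (3/2)R = 12.5 J/(mol·K).
ΔU = 5.64×12.5×(230−556) = -23000 J.

-23000 J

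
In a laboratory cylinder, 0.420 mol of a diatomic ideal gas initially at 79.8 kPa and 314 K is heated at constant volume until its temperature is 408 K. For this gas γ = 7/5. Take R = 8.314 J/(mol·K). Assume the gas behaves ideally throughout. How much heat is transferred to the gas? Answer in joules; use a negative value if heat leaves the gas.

821 J

V₁ = nRT₁/P₁ = 0.420×8.314×314/79.8 = 13.7 L.
Isochoric: V stays 13.7 L; P/T = const ⇒ T₂ = 408 K, P₂ = 104 kPa.
W = 0 (no volume change).
ΔU = nCvΔT = 0.420×20.8×(408−314) = 821 J.
Q = ΔU = 821 J.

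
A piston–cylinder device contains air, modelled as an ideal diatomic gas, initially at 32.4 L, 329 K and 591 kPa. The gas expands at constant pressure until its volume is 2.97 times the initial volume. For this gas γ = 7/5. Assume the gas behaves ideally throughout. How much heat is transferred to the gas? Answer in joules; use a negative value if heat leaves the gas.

n = P₁V₁/(RT₁) = 591×32.4/(8.314×329) = 7.00 mol.
Isobaric: P stays 591 kPa; V/T = const ⇒ T₂ = 977 K, V₂ = 96.2 L.
W = PΔV = 591×(96.2−32.4) kPa·L = 37700 J.
ΔU = nCvΔT = 7.00×20.8×(977−329) = 94300 J.
Q = ΔU + W = nCpΔT = 132000 J.

132000 J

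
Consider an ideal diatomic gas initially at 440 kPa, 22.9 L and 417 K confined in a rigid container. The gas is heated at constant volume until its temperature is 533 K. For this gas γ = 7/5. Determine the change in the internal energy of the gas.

7010 J

n = P₁V₁/(RT₁) = 440×22.9/(8.314×417) = 2.91 mol.
Isochoric: V stays 22.9 L; P/T = const ⇒ T₂ = 533 K, P₂ = 562 kPa.
For an ideal gas ΔU = nCvΔT with Cv = (5/2)R = 20.8 J/(mol·K).
ΔU = 2.91×20.8×(533−417) = 7010 J.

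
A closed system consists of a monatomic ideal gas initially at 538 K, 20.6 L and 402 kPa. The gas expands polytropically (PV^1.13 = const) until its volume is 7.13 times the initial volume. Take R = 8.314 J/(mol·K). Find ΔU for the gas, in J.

-2800 J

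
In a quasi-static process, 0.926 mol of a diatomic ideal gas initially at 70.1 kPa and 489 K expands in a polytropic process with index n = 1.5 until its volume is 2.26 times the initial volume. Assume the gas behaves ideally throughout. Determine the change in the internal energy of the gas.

V₁ = nRT₁/P₁ = 0.926×8.314×489/70.1 = 53.7 L.
Polytropic n=1.5: T₂ = T₁(V₁/V₂)^(n−1) = 489×(0.442)^0.50 = 325 K; P₂ = P₁(V₁/V₂)^n = 20.6 kPa.
For an ideal gas ΔU = nCvΔT with Cv = (5/2)R = 20.8 J/(mol·K).
ΔU = 0.926×20.8×(325−489) = -3150 J.

-3150 J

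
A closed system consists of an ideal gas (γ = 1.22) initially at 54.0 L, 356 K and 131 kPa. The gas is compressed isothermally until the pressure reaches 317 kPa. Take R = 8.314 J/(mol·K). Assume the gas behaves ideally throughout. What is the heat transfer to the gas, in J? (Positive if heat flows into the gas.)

n = P₁V₁/(RT₁) = 131×54.0/(8.314×356) = 2.39 mol.
Isothermal: T stays 356 K; PV = const ⇒ V₂ = 22.3 L, P₂ = 317 kPa.
ΔU = 0 (ideal gas, T constant).
W = nRT ln(V₂/V₁) = 2.39×8.314×356×ln(0.413) = -6250 J.
Q = ΔU + W = -6250 J.

-6250 J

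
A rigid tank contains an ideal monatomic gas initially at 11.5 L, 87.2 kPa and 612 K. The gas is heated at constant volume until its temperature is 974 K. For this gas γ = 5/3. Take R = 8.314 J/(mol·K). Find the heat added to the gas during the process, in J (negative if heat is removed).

890 J

n = P₁V₁/(RT₁) = 87.2×11.5/(8.314×612) = 0.197 mol.
Isochoric: V stays 11.5 L; P/T = const ⇒ T₂ = 974 K, P₂ = 139 kPa.
W = 0 (no volume change).
ΔU = nCvΔT = 0.197×12.5×(974−612) = 890 J.
Q = ΔU = 890 J.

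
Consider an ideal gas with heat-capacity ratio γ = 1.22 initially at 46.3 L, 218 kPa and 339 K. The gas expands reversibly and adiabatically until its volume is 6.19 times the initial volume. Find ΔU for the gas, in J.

n = P₁V₁/(RT₁) = 218×46.3/(8.314×339) = 3.58 mol.
Adiabatic: TV^(γ−1) = const ⇒ T₂ = 339×(0.162)^0.220 = 227 K; PV^γ = const ⇒ P₂ = 23.6 kPa.
For an ideal gas ΔU = nCvΔT with Cv = R/(γ−1) = 37.8 J/(mol·K).
ΔU = 3.58×37.8×(227−339) = -15200 J.

-15200 J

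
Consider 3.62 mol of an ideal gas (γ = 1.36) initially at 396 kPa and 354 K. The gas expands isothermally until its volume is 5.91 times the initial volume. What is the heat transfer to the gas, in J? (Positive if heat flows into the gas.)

18900 J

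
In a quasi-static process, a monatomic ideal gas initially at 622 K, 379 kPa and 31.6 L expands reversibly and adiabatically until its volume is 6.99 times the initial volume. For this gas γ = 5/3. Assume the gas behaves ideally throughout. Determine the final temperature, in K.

170 K

Adiabatic: TV^(γ−1) = const ⇒ T₂ = 622×(0.143)^0.667 = 170 K; PV^γ = const ⇒ P₂ = 14.8 kPa.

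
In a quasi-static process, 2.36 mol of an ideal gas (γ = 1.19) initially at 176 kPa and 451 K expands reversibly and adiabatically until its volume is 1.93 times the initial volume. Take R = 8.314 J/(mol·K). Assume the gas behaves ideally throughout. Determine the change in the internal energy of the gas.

V₁ = nRT₁/P₁ = 2.36×8.314×451/176 = 50.3 L.
Adiabatic: TV^(γ−1) = const ⇒ T₂ = 451×(0.518)^0.190 = 398 K; PV^γ = const ⇒ P₂ = 80.5 kPa.
For an ideal gas ΔU = nCvΔT with Cv = R/(γ−1) = 43.8 J/(mol·K).
ΔU = 2.36×43.8×(398−451) = -5470 J.

-5470 J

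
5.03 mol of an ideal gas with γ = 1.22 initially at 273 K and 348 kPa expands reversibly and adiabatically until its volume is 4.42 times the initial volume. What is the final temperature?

197 K

V₁ = nRT₁/P₁ = 5.03×8.314×273/348 = 32.8 L.
Adiabatic: TV^(γ−1) = const ⇒ T₂ = 273×(0.226)^0.220 = 197 K; PV^γ = const ⇒ P₂ = 56.8 kPa.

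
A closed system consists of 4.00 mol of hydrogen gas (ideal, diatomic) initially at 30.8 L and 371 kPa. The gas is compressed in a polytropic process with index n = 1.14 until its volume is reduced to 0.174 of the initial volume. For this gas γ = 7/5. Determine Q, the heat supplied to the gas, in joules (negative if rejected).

T₁ = P₁V₁/(nR) = 371×30.8/(4.00×8.314) = 344 K.
Polytropic n=1.14: T₂ = T₁(V₁/V₂)^(n−1) = 344×(5.75)^0.14 = 439 K; P₂ = P₁(V₁/V₂)^n = 2720 kPa.
W = (P₁V₁−P₂V₂)/(n−1) = (371×30.8−2720×5.36)/0.14 = -22600 J.
ΔU = nCvΔT = 4.00×20.8×(439−344) = 7920 J.
Q = ΔU + W = -14700 J.

-14700 J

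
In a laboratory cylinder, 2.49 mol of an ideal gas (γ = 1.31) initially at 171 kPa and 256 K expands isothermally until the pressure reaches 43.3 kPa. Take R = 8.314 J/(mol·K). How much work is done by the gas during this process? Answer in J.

7280 J

V₁ = nRT₁/P₁ = 2.49×8.314×256/171 = 31.0 L.
Isothermal: T stays 256 K; PV = const ⇒ V₂ = 122 L, P₂ = 43.3 kPa.
W = nRT ln(V₂/V₁) = 2.49×8.314×256×ln(3.95) = 7280 J.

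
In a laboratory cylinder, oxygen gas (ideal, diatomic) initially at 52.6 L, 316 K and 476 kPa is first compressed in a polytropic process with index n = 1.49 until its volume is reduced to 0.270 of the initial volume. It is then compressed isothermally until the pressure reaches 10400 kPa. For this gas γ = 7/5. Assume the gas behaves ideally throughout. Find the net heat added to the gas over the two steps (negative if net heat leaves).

-43600 J

n = P₁V₁/(RT₁) = 476×52.6/(8.314×316) = 9.53 mol.
Step 1 — Polytropic n=1.49: T₂ = T₁(V₁/V₂)^(n−1) = 316×(3.70)^0.49 = 600 K; P₂ = P₁(V₁/V₂)^n = 3350 kPa.
W = (P₁V₁−P₂V₂)/(n−1) = (476×52.6−3350×14.2)/0.49 = -46000 J.
ΔU = nCvΔT = 9.53×20.8×(600−316) = 56300 J.
Q = ΔU + W = 10300 J.
State after step 1: P = 3350 kPa, V = 14.2 L, T = 600 K.
Step 2 — Isothermal: T stays 600 K; PV = const ⇒ V₂ = 4.57 L, P₂ = 10400 kPa.
ΔU = 0 (ideal gas, T constant).
W = nRT ln(V₂/V₁) = 9.53×8.314×600×ln(0.322) = -53900 J.
Q = ΔU + W = -53900 J.
Net over both steps: W = -99900 J, Q = -43600 J, ΔU = 56300 J.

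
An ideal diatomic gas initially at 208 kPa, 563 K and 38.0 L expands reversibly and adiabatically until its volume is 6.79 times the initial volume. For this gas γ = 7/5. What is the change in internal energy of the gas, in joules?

-10600 J

n = P₁V₁/(RT₁) = 208×38.0/(8.314×563) = 1.69 mol.
Adiabatic: TV^(γ−1) = const ⇒ T₂ = 563×(0.147)^0.400 = 262 K; PV^γ = const ⇒ P₂ = 14.2 kPa.
For an ideal gas ΔU = nCvΔT with Cv = (5/2)R = 20.8 J/(mol·K).
ΔU = 1.69×20.8×(262−563) = -10600 J.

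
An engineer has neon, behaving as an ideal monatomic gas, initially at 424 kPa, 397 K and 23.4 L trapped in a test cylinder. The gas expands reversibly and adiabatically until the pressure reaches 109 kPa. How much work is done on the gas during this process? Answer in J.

-6240 J

n = P₁V₁/(RT₁) = 424×23.4/(8.314×397) = 3.01 mol.
Adiabatic: T₂/T₁ = (P₂/P₁)^((γ−1)/γ) ⇒ T₂ = 397×(0.257)^0.400 = 231 K; V₂ = 52.9 L.
ΔU = nCvΔT = 3.01×12.5×(231−397) = -6240 J.
Q = 0 for an adiabatic process, so W = −ΔU = 6240 J.
Work done on the gas = −W_by = -6240 J.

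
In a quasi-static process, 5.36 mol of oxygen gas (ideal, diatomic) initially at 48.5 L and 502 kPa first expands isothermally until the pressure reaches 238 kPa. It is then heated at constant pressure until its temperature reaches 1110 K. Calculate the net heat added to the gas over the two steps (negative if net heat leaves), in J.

T₁ = P₁V₁/(nR) = 502×48.5/(5.36×8.314) = 546 K.
Step 1 — Isothermal: T stays 546 K; PV = const ⇒ V₂ = 102 L, P₂ = 238 kPa.
ΔU = 0 (ideal gas, T constant).
W = nRT ln(V₂/V₁) = 5.36×8.314×546×ln(2.11) = 18200 J.
Q = ΔU + W = 18200 J.
State after step 1: P = 238 kPa, V = 102 L, T = 546 K.
Step 2 — Isobaric: P stays 238 kPa; V/T = const ⇒ T₂ = 1110 K, V₂ = 208 L.
W = PΔV = 238×(208−102) kPa·L = 25100 J.
ΔU = nCvΔT = 5.36×20.8×(1110−546) = 62800 J.
Q = ΔU + W = nCpΔT = 87900 J.
Net over both steps: W = 43300 J, Q = 106000 J, ΔU = 62800 J.

106000 J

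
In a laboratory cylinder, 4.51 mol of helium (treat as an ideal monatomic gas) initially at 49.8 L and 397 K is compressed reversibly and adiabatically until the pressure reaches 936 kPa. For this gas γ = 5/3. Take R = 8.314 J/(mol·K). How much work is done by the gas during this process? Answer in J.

P₁ = nRT₁/V₁ = 4.51×8.314×397/49.8 = 299 kPa.
Adiabatic: T₂/T₁ = (P₂/P₁)^((γ−1)/γ) ⇒ T₂ = 397×(3.13)^0.400 = 627 K; V₂ = 25.1 L.
ΔU = nCvΔT = 4.51×12.5×(627−397) = 12900 J.
Q = 0 for an adiabatic process, so W = −ΔU = -12900 J.

-12900 J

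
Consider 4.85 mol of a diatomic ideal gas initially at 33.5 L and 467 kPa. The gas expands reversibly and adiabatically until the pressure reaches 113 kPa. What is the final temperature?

T₁ = P₁V₁/(nR) = 467×33.5/(4.85×8.314) = 388 K.
Adiabatic: T₂/T₁ = (P₂/P₁)^((γ−1)/γ) ⇒ T₂ = 388×(0.242)^0.286 = 259 K; V₂ = 92.3 L.

259 K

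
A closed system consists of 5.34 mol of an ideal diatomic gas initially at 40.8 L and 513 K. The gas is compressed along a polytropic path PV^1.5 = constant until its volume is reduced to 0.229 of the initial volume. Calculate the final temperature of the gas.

1070 K

P₁ = nRT₁/V₁ = 5.34×8.314×513/40.8 = 558 kPa.
Polytropic n=1.5: T₂ = T₁(V₁/V₂)^(n−1) = 513×(4.37)^0.50 = 1070 K; P₂ = P₁(V₁/V₂)^n = 5090 kPa.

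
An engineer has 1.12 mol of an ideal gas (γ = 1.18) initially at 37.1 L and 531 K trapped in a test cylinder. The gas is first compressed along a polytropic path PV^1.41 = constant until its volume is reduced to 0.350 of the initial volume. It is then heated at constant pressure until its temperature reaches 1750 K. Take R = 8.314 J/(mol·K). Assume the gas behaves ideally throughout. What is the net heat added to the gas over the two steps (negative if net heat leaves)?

P₁ = nRT₁/V₁ = 1.12×8.314×531/37.1 = 133 kPa.
Step 1 — Polytropic n=1.41: T₂ = T₁(V₁/V₂)^(n−1) = 531×(2.86)^0.41 = 817 K; P₂ = P₁(V₁/V₂)^n = 586 kPa.
W = (P₁V₁−P₂V₂)/(n−1) = (133×37.1−586×13.0)/0.41 = -6490 J.
ΔU = nCvΔT = 1.12×46.2×(817−531) = 14800 J.
Q = ΔU + W = 8290 J.
State after step 1: P = 586 kPa, V = 13.0 L, T = 817 K.
Step 2 — Isobaric: P stays 586 kPa; V/T = const ⇒ T₂ = 1750 K, V₂ = 27.8 L.
W = PΔV = 586×(27.8−13.0) kPa·L = 8690 J.
ΔU = nCvΔT = 1.12×46.2×(1750−817) = 48300 J.
Q = ΔU + W = nCpΔT = 57000 J.
Net over both steps: W = 2200 J, Q = 65300 J, ΔU = 63100 J.

65300 J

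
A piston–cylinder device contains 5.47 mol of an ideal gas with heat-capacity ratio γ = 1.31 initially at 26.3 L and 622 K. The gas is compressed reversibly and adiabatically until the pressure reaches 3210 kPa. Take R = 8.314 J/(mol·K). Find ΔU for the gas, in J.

26900 J

P₁ = nRT₁/V₁ = 5.47×8.314×622/26.3 = 1080 kPa.
Adiabatic: T₂/T₁ = (P₂/P₁)^((γ−1)/γ) ⇒ T₂ = 622×(2.98)^0.237 = 806 K; V₂ = 11.4 L.
For an ideal gas ΔU = nCvΔT with Cv = R/(γ−1) = 26.8 J/(mol·K).
ΔU = 5.47×26.8×(806−622) = 26900 J.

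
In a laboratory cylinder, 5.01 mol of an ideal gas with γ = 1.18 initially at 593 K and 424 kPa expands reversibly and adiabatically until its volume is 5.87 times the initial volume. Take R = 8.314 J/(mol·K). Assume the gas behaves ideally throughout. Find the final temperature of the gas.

431 K

V₁ = nRT₁/P₁ = 5.01×8.314×593/424 = 58.3 L.
Adiabatic: TV^(γ−1) = const ⇒ T₂ = 593×(0.170)^0.180 = 431 K; PV^γ = const ⇒ P₂ = 52.5 kPa.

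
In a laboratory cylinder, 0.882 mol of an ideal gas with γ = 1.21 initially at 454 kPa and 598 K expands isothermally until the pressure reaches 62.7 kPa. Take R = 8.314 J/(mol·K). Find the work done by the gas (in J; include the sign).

V₁ = nRT₁/P₁ = 0.882×8.314×598/454 = 9.66 L.
Isothermal: T stays 598 K; PV = const ⇒ V₂ = 69.9 L, P₂ = 62.7 kPa.
W = nRT ln(V₂/V₁) = 0.882×8.314×598×ln(7.24) = 8680 J.

8680 J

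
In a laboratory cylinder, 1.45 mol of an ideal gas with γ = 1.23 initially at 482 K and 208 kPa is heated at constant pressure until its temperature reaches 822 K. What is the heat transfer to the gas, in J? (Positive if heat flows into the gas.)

V₁ = nRT₁/P₁ = 1.45×8.314×482/208 = 27.9 L.
Isobaric: P stays 208 kPa; V/T = const ⇒ T₂ = 822 K, V₂ = 47.6 L.
W = PΔV = 208×(47.6−27.9) kPa·L = 4100 J.
ΔU = nCvΔT = 1.45×36.1×(822−482) = 17800 J.
Q = ΔU + W = nCpΔT = 21900 J.

21900 J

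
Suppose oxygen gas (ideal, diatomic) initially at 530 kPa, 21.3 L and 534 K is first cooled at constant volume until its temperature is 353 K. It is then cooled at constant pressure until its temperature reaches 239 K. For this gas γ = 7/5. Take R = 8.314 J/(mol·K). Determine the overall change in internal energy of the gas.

n = P₁V₁/(RT₁) = 530×21.3/(8.314×534) = 2.54 mol.
Step 1 — Isochoric: V stays 21.3 L; P/T = const ⇒ T₂ = 353 K, P₂ = 350 kPa.
W = 0 (no volume change).
ΔU = nCvΔT = 2.54×20.8×(353−534) = -9570 J.
Q = ΔU = -9570 J.
State after step 1: P = 350 kPa, V = 21.3 L, T = 353 K.
Step 2 — Isobaric: P stays 350 kPa; V/T = const ⇒ T₂ = 239 K, V₂ = 14.4 L.
W = PΔV = 350×(14.4−21.3) kPa·L = -2410 J.
ΔU = nCvΔT = 2.54×20.8×(239−353) = -6030 J.
Q = ΔU + W = nCpΔT = -8440 J.
Net over both steps: W = -2410 J, Q = -18000 J, ΔU = -15600 J.

-15600 J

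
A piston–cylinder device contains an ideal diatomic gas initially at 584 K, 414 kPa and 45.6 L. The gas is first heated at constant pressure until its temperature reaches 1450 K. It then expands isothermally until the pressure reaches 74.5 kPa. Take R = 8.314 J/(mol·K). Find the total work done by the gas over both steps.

108000 J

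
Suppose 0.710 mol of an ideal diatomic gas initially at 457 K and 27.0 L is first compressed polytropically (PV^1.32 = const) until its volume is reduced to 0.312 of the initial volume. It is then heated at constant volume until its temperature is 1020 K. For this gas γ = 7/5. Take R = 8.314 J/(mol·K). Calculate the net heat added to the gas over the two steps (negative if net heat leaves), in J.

4500 J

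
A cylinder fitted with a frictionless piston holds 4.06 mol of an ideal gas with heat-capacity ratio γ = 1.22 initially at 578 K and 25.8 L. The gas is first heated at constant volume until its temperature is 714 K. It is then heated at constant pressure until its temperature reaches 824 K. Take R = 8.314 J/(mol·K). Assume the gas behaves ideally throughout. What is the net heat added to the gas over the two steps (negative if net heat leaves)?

41500 J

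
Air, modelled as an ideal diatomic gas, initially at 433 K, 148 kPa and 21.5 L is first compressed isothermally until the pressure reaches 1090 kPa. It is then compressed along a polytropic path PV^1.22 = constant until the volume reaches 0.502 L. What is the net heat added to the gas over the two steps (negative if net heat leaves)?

n = P₁V₁/(RT₁) = 148×21.5/(8.314×433) = 0.884 mol.
Step 1 — Isothermal: T stays 433 K; PV = const ⇒ V₂ = 2.92 L, P₂ = 1090 kPa.
ΔU = 0 (ideal gas, T constant).
W = nRT ln(V₂/V₁) = 0.884×8.314×433×ln(0.136) = -6350 J.
Q = ΔU + W = -6350 J.
State after step 1: P = 1090 kPa, V = 2.92 L, T = 433 K.
Step 2 — Polytropic n=1.22: T₂ = T₁(V₁/V₂)^(n−1) = 433×(5.82)^0.22 = 638 K; P₂ = P₁(V₁/V₂)^n = 9340 kPa.
W = (P₁V₁−P₂V₂)/(n−1) = (1090×2.92−9340×0.502)/0.22 = -6840 J.
ΔU = nCvΔT = 0.884×20.8×(638−433) = 3760 J.
Q = ΔU + W = -3080 J.
Net over both steps: W = -13200 J, Q = -9430 J, ΔU = 3760 J.

-9430 J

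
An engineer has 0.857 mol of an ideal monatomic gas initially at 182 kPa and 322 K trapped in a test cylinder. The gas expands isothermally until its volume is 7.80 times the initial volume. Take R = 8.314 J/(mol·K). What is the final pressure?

V₁ = nRT₁/P₁ = 0.857×8.314×322/182 = 12.6 L.
Isothermal: T stays 322 K; PV = const ⇒ V₂ = 98.3 L, P₂ = 23.3 kPa.

23.3 kPa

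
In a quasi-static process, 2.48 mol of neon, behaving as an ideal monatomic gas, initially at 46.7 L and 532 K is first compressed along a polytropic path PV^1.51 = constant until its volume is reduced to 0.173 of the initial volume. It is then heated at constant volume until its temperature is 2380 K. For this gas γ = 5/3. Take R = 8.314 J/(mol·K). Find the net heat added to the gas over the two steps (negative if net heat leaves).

26000 J

P₁ = nRT₁/V₁ = 2.48×8.314×532/46.7 = 235 kPa.
Step 1 — Polytropic n=1.51: T₂ = T₁(V₁/V₂)^(n−1) = 532×(5.78)^0.51 = 1300 K; P₂ = P₁(V₁/V₂)^n = 3320 kPa.
W = (P₁V₁−P₂V₂)/(n−1) = (235×46.7−3320×8.08)/0.51 = -31100 J.
ΔU = nCvΔT = 2.48×12.5×(1300−532) = 23800 J.
Q = ΔU + W = -7310 J.
State after step 1: P = 3320 kPa, V = 8.08 L, T = 1300 K.
Step 2 — Isochoric: V stays 8.08 L; P/T = const ⇒ T₂ = 2380 K, P₂ = 6070 kPa.
W = 0 (no volume change).
ΔU = nCvΔT = 2.48×12.5×(2380−1300) = 33400 J.
Q = ΔU = 33400 J.
Net over both steps: W = -31100 J, Q = 26000 J, ΔU = 57200 J.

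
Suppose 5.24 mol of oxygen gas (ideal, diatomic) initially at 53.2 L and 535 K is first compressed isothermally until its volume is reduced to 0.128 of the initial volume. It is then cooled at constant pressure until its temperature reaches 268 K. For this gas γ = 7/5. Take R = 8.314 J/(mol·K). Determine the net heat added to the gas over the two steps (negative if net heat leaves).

-88600 J

P₁ = nRT₁/V₁ = 5.24×8.314×535/53.2 = 438 kPa.
Step 1 — Isothermal: T stays 535 K; PV = const ⇒ V₂ = 6.81 L, P₂ = 3420 kPa.
ΔU = 0 (ideal gas, T constant).
W = nRT ln(V₂/V₁) = 5.24×8.314×535×ln(0.128) = -47900 J.
Q = ΔU + W = -47900 J.
State after step 1: P = 3420 kPa, V = 6.81 L, T = 535 K.
Step 2 — Isobaric: P stays 3420 kPa; V/T = const ⇒ T₂ = 268 K, V₂ = 3.41 L.
W = PΔV = 3420×(3.41−6.81) kPa·L = -11600 J.
ΔU = nCvΔT = 5.24×20.8×(268−535) = -29100 J.
Q = ΔU + W = nCpΔT = -40700 J.
Net over both steps: W = -59500 J, Q = -88600 J, ΔU = -29100 J.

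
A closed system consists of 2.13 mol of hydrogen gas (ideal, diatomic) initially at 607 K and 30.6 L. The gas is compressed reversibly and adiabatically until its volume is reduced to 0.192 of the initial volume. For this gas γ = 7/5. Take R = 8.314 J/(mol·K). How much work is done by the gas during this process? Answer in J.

-25100 J

P₁ = nRT₁/V₁ = 2.13×8.314×607/30.6 = 351 kPa.
Adiabatic: TV^(γ−1) = const ⇒ T₂ = 607×(5.21)^0.400 = 1170 K; PV^γ = const ⇒ P₂ = 3540 kPa.
ΔU = nCvΔT = 2.13×20.8×(1170−607) = 25100 J.
Q = 0 for an adiabatic process, so W = −ΔU = -25100 J.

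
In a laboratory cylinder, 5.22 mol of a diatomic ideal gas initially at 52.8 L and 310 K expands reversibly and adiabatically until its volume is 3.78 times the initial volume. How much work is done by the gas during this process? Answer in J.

13900 J

P₁ = nRT₁/V₁ = 5.22×8.314×310/52.8 = 255 kPa.
Adiabatic: TV^(γ−1) = const ⇒ T₂ = 310×(0.265)^0.400 = 182 K; PV^γ = const ⇒ P₂ = 39.6 kPa.
ΔU = nCvΔT = 5.22×20.8×(182−310) = -13900 J.
Q = 0 for an adiabatic process, so W = −ΔU = 13900 J.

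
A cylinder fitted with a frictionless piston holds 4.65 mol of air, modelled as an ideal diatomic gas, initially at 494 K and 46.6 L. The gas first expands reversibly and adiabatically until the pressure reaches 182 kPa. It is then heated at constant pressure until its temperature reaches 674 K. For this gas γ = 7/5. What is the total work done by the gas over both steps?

20800 J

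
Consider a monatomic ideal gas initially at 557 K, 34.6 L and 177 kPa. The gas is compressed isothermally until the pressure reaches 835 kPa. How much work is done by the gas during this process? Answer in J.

n = P₁V₁/(RT₁) = 177×34.6/(8.314×557) = 1.32 mol.
Isothermal: T stays 557 K; PV = const ⇒ V₂ = 7.33 L, P₂ = 835 kPa.
W = nRT ln(V₂/V₁) = 1.32×8.314×557×ln(0.212) = -9500 J.

-9500 J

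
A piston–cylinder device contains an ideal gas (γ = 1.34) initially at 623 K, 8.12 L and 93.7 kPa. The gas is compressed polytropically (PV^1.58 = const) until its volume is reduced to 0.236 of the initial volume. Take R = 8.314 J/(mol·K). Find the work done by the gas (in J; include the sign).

n = P₁V₁/(RT₁) = 93.7×8.12/(8.314×623) = 0.147 mol.
Polytropic n=1.58: T₂ = T₁(V₁/V₂)^(n−1) = 623×(4.24)^0.58 = 1440 K; P₂ = P₁(V₁/V₂)^n = 917 kPa.
W = (P₁V₁−P₂V₂)/(n−1) = (93.7×8.12−917×1.92)/0.58 = -1720 J.

-1720 J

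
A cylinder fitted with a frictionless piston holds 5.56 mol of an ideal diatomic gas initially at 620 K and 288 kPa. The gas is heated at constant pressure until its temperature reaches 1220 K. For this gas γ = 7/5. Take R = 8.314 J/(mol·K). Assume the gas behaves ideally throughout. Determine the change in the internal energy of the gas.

69300 J

V₁ = nRT₁/P₁ = 5.56×8.314×620/288 = 99.5 L.
Isobaric: P stays 288 kPa; V/T = const ⇒ T₂ = 1220 K, V₂ = 196 L.
For an ideal gas ΔU = nCvΔT with Cv = (5/2)R = 20.8 J/(mol·K).
ΔU = 5.56×20.8×(1220−620) = 69300 J.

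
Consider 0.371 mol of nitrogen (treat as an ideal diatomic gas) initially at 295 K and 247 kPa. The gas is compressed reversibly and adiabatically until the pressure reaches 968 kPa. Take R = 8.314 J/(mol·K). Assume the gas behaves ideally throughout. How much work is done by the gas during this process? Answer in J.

V₁ = nRT₁/P₁ = 0.371×8.314×295/247 = 3.68 L.
Adiabatic: T₂/T₁ = (P₂/P₁)^((γ−1)/γ) ⇒ T₂ = 295×(3.92)^0.286 = 436 K; V₂ = 1.39 L.
ΔU = nCvΔT = 0.371×20.8×(436−295) = 1090 J.
Q = 0 for an adiabatic process, so W = −ΔU = -1090 J.

-1090 J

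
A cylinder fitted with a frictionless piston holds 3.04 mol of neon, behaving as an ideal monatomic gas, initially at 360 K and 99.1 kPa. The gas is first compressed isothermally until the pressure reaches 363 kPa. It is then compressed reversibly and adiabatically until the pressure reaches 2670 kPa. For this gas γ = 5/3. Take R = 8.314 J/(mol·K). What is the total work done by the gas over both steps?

-28500 J

V₁ = nRT₁/P₁ = 3.04×8.314×360/99.1 = 91.8 L.
Step 1 — Isothermal: T stays 360 K; PV = const ⇒ V₂ = 25.1 L, P₂ = 363 kPa.
ΔU = 0 (ideal gas, T constant).
W = nRT ln(V₂/V₁) = 3.04×8.314×360×ln(0.273) = -11800 J.
Q = ΔU + W = -11800 J.
State after step 1: P = 363 kPa, V = 25.1 L, T = 360 K.
Step 2 — Adiabatic: T₂/T₁ = (P₂/P₁)^((γ−1)/γ) ⇒ T₂ = 360×(7.36)^0.400 = 800 K; V₂ = 7.57 L.
ΔU = nCvΔT = 3.04×12.5×(800−360) = 16700 J.
Q = 0 for an adiabatic process, so W = −ΔU = -16700 J.
Net over both steps: W = -28500 J, Q = -11800 J, ΔU = 16700 J.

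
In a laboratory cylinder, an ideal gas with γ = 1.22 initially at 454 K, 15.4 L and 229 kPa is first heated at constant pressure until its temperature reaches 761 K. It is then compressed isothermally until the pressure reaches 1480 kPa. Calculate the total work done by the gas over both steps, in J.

-8650 J

n = P₁V₁/(RT₁) = 229×15.4/(8.314×454) = 0.934 mol.
Step 1 — Isobaric: P stays 229 kPa; V/T = const ⇒ T₂ = 761 K, V₂ = 25.8 L.
W = PΔV = 229×(25.8−15.4) kPa·L = 2380 J.
ΔU = nCvΔT = 0.934×37.8×(761−454) = 10800 J.
Q = ΔU + W = nCpΔT = 13200 J.
State after step 1: P = 229 kPa, V = 25.8 L, T = 761 K.
Step 2 — Isothermal: T stays 761 K; PV = const ⇒ V₂ = 3.99 L, P₂ = 1480 kPa.
ΔU = 0 (ideal gas, T constant).
W = nRT ln(V₂/V₁) = 0.934×8.314×761×ln(0.155) = -11000 J.
Q = ΔU + W = -11000 J.
Net over both steps: W = -8650 J, Q = 2190 J, ΔU = 10800 J.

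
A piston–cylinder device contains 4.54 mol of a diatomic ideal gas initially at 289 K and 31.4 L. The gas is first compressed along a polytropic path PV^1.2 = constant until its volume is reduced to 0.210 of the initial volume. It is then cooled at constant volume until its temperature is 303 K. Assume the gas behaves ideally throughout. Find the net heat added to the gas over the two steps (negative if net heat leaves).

P₁ = nRT₁/V₁ = 4.54×8.314×289/31.4 = 347 kPa.
Step 1 — Polytropic n=1.2: T₂ = T₁(V₁/V₂)^(n−1) = 289×(4.76)^0.20 = 395 K; P₂ = P₁(V₁/V₂)^n = 2260 kPa.
W = (P₁V₁−P₂V₂)/(n−1) = (347×31.4−2260×6.59)/0.20 = -20000 J.
ΔU = nCvΔT = 4.54×20.8×(395−289) = 9990 J.
Q = ΔU + W = -9990 J.
State after step 1: P = 2260 kPa, V = 6.59 L, T = 395 K.
Step 2 — Isochoric: V stays 6.59 L; P/T = const ⇒ T₂ = 303 K, P₂ = 1730 kPa.
W = 0 (no volume change).
ΔU = nCvΔT = 4.54×20.8×(303−395) = -8670 J.
Q = ΔU = -8670 J.
Net over both steps: W = -20000 J, Q = -18700 J, ΔU = 1320 J.

-18700 J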